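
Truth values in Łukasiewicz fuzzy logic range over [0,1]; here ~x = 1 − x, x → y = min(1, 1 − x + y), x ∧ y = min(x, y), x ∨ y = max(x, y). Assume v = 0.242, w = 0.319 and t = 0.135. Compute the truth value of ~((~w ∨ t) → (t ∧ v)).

~w = 1 − 0.319 = 0.681
~w ∨ t = max(0.681, 0.135) = 0.681
t ∧ v = min(0.135, 0.242) = 0.135
(~w ∨ t) → (t ∧ v) = min(1, 1 − 0.681 + 0.135) = min(1, 0.454) = 0.454
~((~w ∨ t) → (t ∧ v)) = 1 − 0.454 = 0.546

0.546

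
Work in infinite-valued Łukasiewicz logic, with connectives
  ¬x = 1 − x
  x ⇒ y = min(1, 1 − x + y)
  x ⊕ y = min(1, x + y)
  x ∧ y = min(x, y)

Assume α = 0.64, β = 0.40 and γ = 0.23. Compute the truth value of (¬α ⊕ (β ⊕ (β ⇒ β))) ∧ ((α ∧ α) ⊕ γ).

0.87

¬α = 1 − 0.64 = 0.36
β ⇒ β = min(1, 1 − 0.40 + 0.40) = min(1, 1.00) = 1.00
β ⊕ (β ⇒ β) = min(1, 0.40 + 1.00) = min(1, 1.40) = 1.00
¬α ⊕ (β ⊕ (β ⇒ β)) = min(1, 0.36 + 1.00) = min(1, 1.36) = 1.00
α ∧ α = min(0.64, 0.64) = 0.64
(α ∧ α) ⊕ γ = min(1, 0.64 + 0.23) = min(1, 0.87) = 0.87
(¬α ⊕ (β ⊕ (β ⇒ β))) ∧ ((α ∧ α) ⊕ γ) = min(1.00, 0.87) = 0.87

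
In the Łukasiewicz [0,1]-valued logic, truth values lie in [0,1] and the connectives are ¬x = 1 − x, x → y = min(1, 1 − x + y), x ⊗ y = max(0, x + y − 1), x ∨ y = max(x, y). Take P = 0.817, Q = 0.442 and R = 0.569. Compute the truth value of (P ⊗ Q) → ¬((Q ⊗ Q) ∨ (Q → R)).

P ⊗ Q = max(0, 0.817 + 0.442 − 1) = max(0, 0.259) = 0.259
Q ⊗ Q = max(0, 0.442 + 0.442 − 1) = max(0, -0.116) = 0.000
Q → R = min(1, 1 − 0.442 + 0.569) = min(1, 1.127) = 1.000
(Q ⊗ Q) ∨ (Q → R) = max(0.000, 1.000) = 1.000
¬((Q ⊗ Q) ∨ (Q → R)) = 1 − 1.000 = 0.000
(P ⊗ Q) → ¬((Q ⊗ Q) ∨ (Q → R)) = min(1, 1 − 0.259 + 0.000) = min(1, 0.741) = 0.741

0.741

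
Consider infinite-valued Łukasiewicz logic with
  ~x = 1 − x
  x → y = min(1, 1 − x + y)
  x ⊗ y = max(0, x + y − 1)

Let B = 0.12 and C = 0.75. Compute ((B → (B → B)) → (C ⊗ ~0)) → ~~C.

B → B = min(1, 1 − 0.12 + 0.12) = min(1, 1.00) = 1.00
B → (B → B) = min(1, 1 − 0.12 + 1.00) = min(1, 1.88) = 1.00
~0 = 1 − 0.00 = 1.00
C ⊗ ~0 = max(0, 0.75 + 1.00 − 1) = max(0, 0.75) = 0.75
(B → (B → B)) → (C ⊗ ~0) = min(1, 1 − 1.00 + 0.75) = min(1, 0.75) = 0.75
~C = 1 − 0.75 = 0.25
~~C = 1 − 0.25 = 0.75
((B → (B → B)) → (C ⊗ ~0)) → ~~C = min(1, 1 − 0.75 + 0.75) = min(1, 1.00) = 1.00

1.00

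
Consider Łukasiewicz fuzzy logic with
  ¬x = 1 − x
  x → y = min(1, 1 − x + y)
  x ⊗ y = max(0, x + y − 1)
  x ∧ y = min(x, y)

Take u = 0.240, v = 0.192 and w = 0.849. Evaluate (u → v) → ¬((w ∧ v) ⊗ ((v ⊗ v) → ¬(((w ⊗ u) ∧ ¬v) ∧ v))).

0.856

u → v = min(1, 1 − 0.240 + 0.192) = min(1, 0.952) = 0.952
w ∧ v = min(0.849, 0.192) = 0.192
v ⊗ v = max(0, 0.192 + 0.192 − 1) = max(0, -0.616) = 0.000
w ⊗ u = max(0, 0.849 + 0.240 − 1) = max(0, 0.089) = 0.089
¬v = 1 − 0.192 = 0.808
(w ⊗ u) ∧ ¬v = min(0.089, 0.808) = 0.089
((w ⊗ u) ∧ ¬v) ∧ v = min(0.089, 0.192) = 0.089
¬(((w ⊗ u) ∧ ¬v) ∧ v) = 1 − 0.089 = 0.911
(v ⊗ v) → ¬(((w ⊗ u) ∧ ¬v) ∧ v) = min(1, 1 − 0.000 + 0.911) = min(1, 1.911) = 1.000
(w ∧ v) ⊗ ((v ⊗ v) → ¬(((w ⊗ u) ∧ ¬v) ∧ v)) = max(0, 0.192 + 1.000 − 1) = max(0, 0.192) = 0.192
¬((w ∧ v) ⊗ ((v ⊗ v) → ¬(((w ⊗ u) ∧ ¬v) ∧ v))) = 1 − 0.192 = 0.808
(u → v) → ¬((w ∧ v) ⊗ ((v ⊗ v) → ¬(((w ⊗ u) ∧ ¬v) ∧ v))) = min(1, 1 − 0.952 + 0.808) = min(1, 0.856) = 0.856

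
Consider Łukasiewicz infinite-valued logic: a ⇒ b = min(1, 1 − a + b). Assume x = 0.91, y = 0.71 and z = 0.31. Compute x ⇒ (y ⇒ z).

y ⇒ z = min(1, 1 − 0.71 + 0.31) = min(1, 0.60) = 0.60
x ⇒ (y ⇒ z) = min(1, 1 − 0.91 + 0.60) = min(1, 0.69) = 0.69

0.69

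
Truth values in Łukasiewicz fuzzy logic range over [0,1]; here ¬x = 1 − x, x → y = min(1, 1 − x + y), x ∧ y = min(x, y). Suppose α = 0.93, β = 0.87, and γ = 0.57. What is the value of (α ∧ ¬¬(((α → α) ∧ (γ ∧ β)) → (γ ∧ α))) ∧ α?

0.93

α → α = min(1, 1 − 0.93 + 0.93) = min(1, 1.00) = 1.00
γ ∧ β = min(0.57, 0.87) = 0.57
(α → α) ∧ (γ ∧ β) = min(1.00, 0.57) = 0.57
γ ∧ α = min(0.57, 0.93) = 0.57
((α → α) ∧ (γ ∧ β)) → (γ ∧ α) = min(1, 1 − 0.57 + 0.57) = min(1, 1.00) = 1.00
¬(((α → α) ∧ (γ ∧ β)) → (γ ∧ α)) = 1 − 1.00 = 0.00
¬¬(((α → α) ∧ (γ ∧ β)) → (γ ∧ α)) = 1 − 0.00 = 1.00
α ∧ ¬¬(((α → α) ∧ (γ ∧ β)) → (γ ∧ α)) = min(0.93, 1.00) = 0.93
(α ∧ ¬¬(((α → α) ∧ (γ ∧ β)) → (γ ∧ α))) ∧ α = min(0.93, 0.93) = 0.93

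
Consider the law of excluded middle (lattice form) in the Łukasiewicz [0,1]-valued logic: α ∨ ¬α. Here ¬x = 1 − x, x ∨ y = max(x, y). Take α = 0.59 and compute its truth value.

0.59

¬α = 1 − 0.59 = 0.41
α ∨ ¬α = max(0.59, 0.41) = 0.59
(The value 0.59 < 1 shows this instance is not satisfied; not a Ł∞-tautology — its value is max(a, 1−a).)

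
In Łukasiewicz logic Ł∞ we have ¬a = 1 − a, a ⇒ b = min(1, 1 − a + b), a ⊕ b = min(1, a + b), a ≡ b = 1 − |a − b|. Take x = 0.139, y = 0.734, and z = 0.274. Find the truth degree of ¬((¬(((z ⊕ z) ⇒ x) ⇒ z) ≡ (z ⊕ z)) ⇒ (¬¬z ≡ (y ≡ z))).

z ⊕ z = min(1, 0.274 + 0.274) = min(1, 0.548) = 0.548
(z ⊕ z) ⇒ x = min(1, 1 − 0.548 + 0.139) = min(1, 0.591) = 0.591
((z ⊕ z) ⇒ x) ⇒ z = min(1, 1 − 0.591 + 0.274) = min(1, 0.683) = 0.683
¬(((z ⊕ z) ⇒ x) ⇒ z) = 1 − 0.683 = 0.317
¬(((z ⊕ z) ⇒ x) ⇒ z) ≡ (z ⊕ z) = 1 − |0.317 − 0.548| = 1 − 0.231 = 0.769
¬z = 1 − 0.274 = 0.726
¬¬z = 1 − 0.726 = 0.274
y ≡ z = 1 − |0.734 − 0.274| = 1 − 0.460 = 0.540
¬¬z ≡ (y ≡ z) = 1 − |0.274 − 0.540| = 1 − 0.266 = 0.734
(¬(((z ⊕ z) ⇒ x) ⇒ z) ≡ (z ⊕ z)) ⇒ (¬¬z ≡ (y ≡ z)) = min(1, 1 − 0.769 + 0.734) = min(1, 0.965) = 0.965
¬((¬(((z ⊕ z) ⇒ x) ⇒ z) ≡ (z ⊕ z)) ⇒ (¬¬z ≡ (y ≡ z))) = 1 − 0.965 = 0.035

0.035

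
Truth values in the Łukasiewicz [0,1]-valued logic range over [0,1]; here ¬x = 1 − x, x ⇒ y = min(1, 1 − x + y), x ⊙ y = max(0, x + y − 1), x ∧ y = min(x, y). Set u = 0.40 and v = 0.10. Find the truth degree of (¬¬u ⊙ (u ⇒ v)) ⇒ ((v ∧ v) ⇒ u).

1.00

¬u = 1 − 0.40 = 0.60
¬¬u = 1 − 0.60 = 0.40
u ⇒ v = min(1, 1 − 0.40 + 0.10) = min(1, 0.70) = 0.70
¬¬u ⊙ (u ⇒ v) = max(0, 0.40 + 0.70 − 1) = max(0, 0.10) = 0.10
v ∧ v = min(0.10, 0.10) = 0.10
(v ∧ v) ⇒ u = min(1, 1 − 0.10 + 0.40) = min(1, 1.30) = 1.00
(¬¬u ⊙ (u ⇒ v)) ⇒ ((v ∧ v) ⇒ u) = min(1, 1 − 0.10 + 1.00) = min(1, 1.90) = 1.00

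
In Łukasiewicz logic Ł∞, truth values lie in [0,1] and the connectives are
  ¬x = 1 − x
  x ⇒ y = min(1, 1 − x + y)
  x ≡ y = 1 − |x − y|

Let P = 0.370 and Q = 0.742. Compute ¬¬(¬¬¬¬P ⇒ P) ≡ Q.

0.742

¬P = 1 − 0.370 = 0.630
¬¬P = 1 − 0.630 = 0.370
¬¬¬P = 1 − 0.370 = 0.630
¬¬¬¬P = 1 − 0.630 = 0.370
¬¬¬¬P ⇒ P = min(1, 1 − 0.370 + 0.370) = min(1, 1.000) = 1.000
¬(¬¬¬¬P ⇒ P) = 1 − 1.000 = 0.000
¬¬(¬¬¬¬P ⇒ P) = 1 − 0.000 = 1.000
¬¬(¬¬¬¬P ⇒ P) ≡ Q = 1 − |1.000 − 0.742| = 1 − 0.258 = 0.742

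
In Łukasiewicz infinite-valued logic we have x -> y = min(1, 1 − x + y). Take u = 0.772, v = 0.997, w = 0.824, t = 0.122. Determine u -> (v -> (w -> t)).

w -> t = min(1, 1 − 0.824 + 0.122) = min(1, 0.298) = 0.298
v -> (w -> t) = min(1, 1 − 0.997 + 0.298) = min(1, 0.301) = 0.301
u -> (v -> (w -> t)) = min(1, 1 − 0.772 + 0.301) = min(1, 0.529) = 0.529

0.529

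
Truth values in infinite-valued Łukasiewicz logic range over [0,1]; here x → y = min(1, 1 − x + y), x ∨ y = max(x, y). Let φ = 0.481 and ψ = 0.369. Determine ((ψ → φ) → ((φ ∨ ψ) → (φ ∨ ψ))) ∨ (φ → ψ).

ψ → φ = min(1, 1 − 0.369 + 0.481) = min(1, 1.112) = 1.000
φ ∨ ψ = max(0.481, 0.369) = 0.481
(φ ∨ ψ) → (φ ∨ ψ) = min(1, 1 − 0.481 + 0.481) = min(1, 1.000) = 1.000
(ψ → φ) → ((φ ∨ ψ) → (φ ∨ ψ)) = min(1, 1 − 1.000 + 1.000) = min(1, 1.000) = 1.000
φ → ψ = min(1, 1 − 0.481 + 0.369) = min(1, 0.888) = 0.888
((ψ → φ) → ((φ ∨ ψ) → (φ ∨ ψ))) ∨ (φ → ψ) = max(1.000, 0.888) = 1.000

1.000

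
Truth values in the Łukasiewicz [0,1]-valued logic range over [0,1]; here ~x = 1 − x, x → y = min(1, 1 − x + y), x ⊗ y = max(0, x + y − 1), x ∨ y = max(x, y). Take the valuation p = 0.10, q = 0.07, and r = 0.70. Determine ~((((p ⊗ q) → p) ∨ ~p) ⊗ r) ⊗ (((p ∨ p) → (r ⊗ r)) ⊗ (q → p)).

p ⊗ q = max(0, 0.10 + 0.07 − 1) = max(0, -0.83) = 0.00
(p ⊗ q) → p = min(1, 1 − 0.00 + 0.10) = min(1, 1.10) = 1.00
~p = 1 − 0.10 = 0.90
((p ⊗ q) → p) ∨ ~p = max(1.00, 0.90) = 1.00
(((p ⊗ q) → p) ∨ ~p) ⊗ r = max(0, 1.00 + 0.70 − 1) = max(0, 0.70) = 0.70
~((((p ⊗ q) → p) ∨ ~p) ⊗ r) = 1 − 0.70 = 0.30
p ∨ p = max(0.10, 0.10) = 0.10
r ⊗ r = max(0, 0.70 + 0.70 − 1) = max(0, 0.40) = 0.40
(p ∨ p) → (r ⊗ r) = min(1, 1 − 0.10 + 0.40) = min(1, 1.30) = 1.00
q → p = min(1, 1 − 0.07 + 0.10) = min(1, 1.03) = 1.00
((p ∨ p) → (r ⊗ r)) ⊗ (q → p) = max(0, 1.00 + 1.00 − 1) = max(0, 1.00) = 1.00
~((((p ⊗ q) → p) ∨ ~p) ⊗ r) ⊗ (((p ∨ p) → (r ⊗ r)) ⊗ (q → p)) = max(0, 0.30 + 1.00 − 1) = max(0, 0.30) = 0.30

0.30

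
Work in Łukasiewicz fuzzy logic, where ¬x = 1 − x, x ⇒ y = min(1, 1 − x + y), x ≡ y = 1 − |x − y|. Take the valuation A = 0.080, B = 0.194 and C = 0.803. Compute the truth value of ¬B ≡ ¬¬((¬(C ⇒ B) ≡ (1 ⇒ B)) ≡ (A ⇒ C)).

0.779

¬B = 1 − 0.194 = 0.806
C ⇒ B = min(1, 1 − 0.803 + 0.194) = min(1, 0.391) = 0.391
¬(C ⇒ B) = 1 − 0.391 = 0.609
1 ⇒ B = min(1, 1 − 1.000 + 0.194) = min(1, 0.194) = 0.194
¬(C ⇒ B) ≡ (1 ⇒ B) = 1 − |0.609 − 0.194| = 1 − 0.415 = 0.585
A ⇒ C = min(1, 1 − 0.080 + 0.803) = min(1, 1.723) = 1.000
(¬(C ⇒ B) ≡ (1 ⇒ B)) ≡ (A ⇒ C) = 1 − |0.585 − 1.000| = 1 − 0.415 = 0.585
¬((¬(C ⇒ B) ≡ (1 ⇒ B)) ≡ (A ⇒ C)) = 1 − 0.585 = 0.415
¬¬((¬(C ⇒ B) ≡ (1 ⇒ B)) ≡ (A ⇒ C)) = 1 − 0.415 = 0.585
¬B ≡ ¬¬((¬(C ⇒ B) ≡ (1 ⇒ B)) ≡ (A ⇒ C)) = 1 − |0.806 − 0.585| = 1 − 0.221 = 0.779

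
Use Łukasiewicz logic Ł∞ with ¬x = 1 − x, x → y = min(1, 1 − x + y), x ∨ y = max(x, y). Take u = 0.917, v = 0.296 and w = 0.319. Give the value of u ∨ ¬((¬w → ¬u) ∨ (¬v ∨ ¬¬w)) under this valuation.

¬w = 1 − 0.319 = 0.681
¬u = 1 − 0.917 = 0.083
¬w → ¬u = min(1, 1 − 0.681 + 0.083) = min(1, 0.402) = 0.402
¬v = 1 − 0.296 = 0.704
¬¬w = 1 − 0.681 = 0.319
¬v ∨ ¬¬w = max(0.704, 0.319) = 0.704
(¬w → ¬u) ∨ (¬v ∨ ¬¬w) = max(0.402, 0.704) = 0.704
¬((¬w → ¬u) ∨ (¬v ∨ ¬¬w)) = 1 − 0.704 = 0.296
u ∨ ¬((¬w → ¬u) ∨ (¬v ∨ ¬¬w)) = max(0.917, 0.296) = 0.917

0.917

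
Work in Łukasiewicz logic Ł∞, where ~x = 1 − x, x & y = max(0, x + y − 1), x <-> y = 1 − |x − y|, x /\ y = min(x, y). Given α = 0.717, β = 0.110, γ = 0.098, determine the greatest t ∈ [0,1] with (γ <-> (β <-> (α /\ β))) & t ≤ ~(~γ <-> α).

α /\ β = min(0.717, 0.110) = 0.110
β <-> (α /\ β) = 1 − |0.110 − 0.110| = 1 − 0.000 = 1.000
γ <-> (β <-> (α /\ β)) = 1 − |0.098 − 1.000| = 1 − 0.902 = 0.098
So the left factor is γ <-> (β <-> (α /\ β)) = 0.098.
~γ = 1 − 0.098 = 0.902
~γ <-> α = 1 − |0.902 − 0.717| = 1 − 0.185 = 0.815
~(~γ <-> α) = 1 − 0.815 = 0.185
So the right-hand bound is ~(~γ <-> α) = 0.185.
The residuum of the Łukasiewicz t-norm gives the supremum: min(1, 1 − 0.098 + 0.185).
1 − 0.098 + 0.185 = 1.087, so t = min(1, 1.087) = 1.000.
Check: 0.098 & 1.000 = max(0, 0.098) = 0.098 ≤ 0.185.

1.000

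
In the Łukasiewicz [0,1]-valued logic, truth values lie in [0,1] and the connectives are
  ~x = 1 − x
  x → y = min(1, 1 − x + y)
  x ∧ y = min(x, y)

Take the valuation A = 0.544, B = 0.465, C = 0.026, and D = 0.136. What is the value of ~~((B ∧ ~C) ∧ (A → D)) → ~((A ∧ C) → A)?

~C = 1 − 0.026 = 0.974
B ∧ ~C = min(0.465, 0.974) = 0.465
A → D = min(1, 1 − 0.544 + 0.136) = min(1, 0.592) = 0.592
(B ∧ ~C) ∧ (A → D) = min(0.465, 0.592) = 0.465
~((B ∧ ~C) ∧ (A → D)) = 1 − 0.465 = 0.535
~~((B ∧ ~C) ∧ (A → D)) = 1 − 0.535 = 0.465
A ∧ C = min(0.544, 0.026) = 0.026
(A ∧ C) → A = min(1, 1 − 0.026 + 0.544) = min(1, 1.518) = 1.000
~((A ∧ C) → A) = 1 − 1.000 = 0.000
~~((B ∧ ~C) ∧ (A → D)) → ~((A ∧ C) → A) = min(1, 1 − 0.465 + 0.000) = min(1, 0.535) = 0.535

0.535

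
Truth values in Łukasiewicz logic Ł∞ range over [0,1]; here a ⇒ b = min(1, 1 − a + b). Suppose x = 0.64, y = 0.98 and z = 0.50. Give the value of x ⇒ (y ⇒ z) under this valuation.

y ⇒ z = min(1, 1 − 0.98 + 0.50) = min(1, 0.52) = 0.52
x ⇒ (y ⇒ z) = min(1, 1 − 0.64 + 0.52) = min(1, 0.88) = 0.88

0.88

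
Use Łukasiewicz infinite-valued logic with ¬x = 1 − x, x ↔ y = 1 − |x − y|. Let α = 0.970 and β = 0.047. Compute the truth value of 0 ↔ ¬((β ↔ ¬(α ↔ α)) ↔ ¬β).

1.000

α ↔ α = 1 − |0.970 − 0.970| = 1 − 0.000 = 1.000
¬(α ↔ α) = 1 − 1.000 = 0.000
β ↔ ¬(α ↔ α) = 1 − |0.047 − 0.000| = 1 − 0.047 = 0.953
¬β = 1 − 0.047 = 0.953
(β ↔ ¬(α ↔ α)) ↔ ¬β = 1 − |0.953 − 0.953| = 1 − 0.000 = 1.000
¬((β ↔ ¬(α ↔ α)) ↔ ¬β) = 1 − 1.000 = 0.000
0 ↔ ¬((β ↔ ¬(α ↔ α)) ↔ ¬β) = 1 − |0.000 − 0.000| = 1 − 0.000 = 1.000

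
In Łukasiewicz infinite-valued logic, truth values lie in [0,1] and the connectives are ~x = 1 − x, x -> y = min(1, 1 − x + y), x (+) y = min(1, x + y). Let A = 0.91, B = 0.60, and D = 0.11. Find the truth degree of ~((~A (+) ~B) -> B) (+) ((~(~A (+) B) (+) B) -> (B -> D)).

0.60

~A = 1 − 0.91 = 0.09
~B = 1 − 0.60 = 0.40
~A (+) ~B = min(1, 0.09 + 0.40) = min(1, 0.49) = 0.49
(~A (+) ~B) -> B = min(1, 1 − 0.49 + 0.60) = min(1, 1.11) = 1.00
~((~A (+) ~B) -> B) = 1 − 1.00 = 0.00
~A (+) B = min(1, 0.09 + 0.60) = min(1, 0.69) = 0.69
~(~A (+) B) = 1 − 0.69 = 0.31
~(~A (+) B) (+) B = min(1, 0.31 + 0.60) = min(1, 0.91) = 0.91
B -> D = min(1, 1 − 0.60 + 0.11) = min(1, 0.51) = 0.51
(~(~A (+) B) (+) B) -> (B -> D) = min(1, 1 − 0.91 + 0.51) = min(1, 0.60) = 0.60
~((~A (+) ~B) -> B) (+) ((~(~A (+) B) (+) B) -> (B -> D)) = min(1, 0.00 + 0.60) = min(1, 0.60) = 0.60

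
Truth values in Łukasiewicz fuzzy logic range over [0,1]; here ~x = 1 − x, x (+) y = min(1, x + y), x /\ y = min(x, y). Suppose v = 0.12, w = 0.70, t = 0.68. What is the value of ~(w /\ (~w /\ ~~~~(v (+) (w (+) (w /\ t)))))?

0.70

~w = 1 − 0.70 = 0.30
w /\ t = min(0.70, 0.68) = 0.68
w (+) (w /\ t) = min(1, 0.70 + 0.68) = min(1, 1.38) = 1.00
v (+) (w (+) (w /\ t)) = min(1, 0.12 + 1.00) = min(1, 1.12) = 1.00
~(v (+) (w (+) (w /\ t))) = 1 − 1.00 = 0.00
~~(v (+) (w (+) (w /\ t))) = 1 − 0.00 = 1.00
~~~(v (+) (w (+) (w /\ t))) = 1 − 1.00 = 0.00
~~~~(v (+) (w (+) (w /\ t))) = 1 − 0.00 = 1.00
~w /\ ~~~~(v (+) (w (+) (w /\ t))) = min(0.30, 1.00) = 0.30
w /\ (~w /\ ~~~~(v (+) (w (+) (w /\ t)))) = min(0.70, 0.30) = 0.30
~(w /\ (~w /\ ~~~~(v (+) (w (+) (w /\ t))))) = 1 − 0.30 = 0.70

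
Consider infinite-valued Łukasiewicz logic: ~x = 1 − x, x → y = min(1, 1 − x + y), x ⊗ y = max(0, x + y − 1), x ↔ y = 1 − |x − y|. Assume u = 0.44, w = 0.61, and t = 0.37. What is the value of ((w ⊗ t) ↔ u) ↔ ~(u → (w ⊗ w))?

0.66

w ⊗ t = max(0, 0.61 + 0.37 − 1) = max(0, -0.02) = 0.00
(w ⊗ t) ↔ u = 1 − |0.00 − 0.44| = 1 − 0.44 = 0.56
w ⊗ w = max(0, 0.61 + 0.61 − 1) = max(0, 0.22) = 0.22
u → (w ⊗ w) = min(1, 1 − 0.44 + 0.22) = min(1, 0.78) = 0.78
~(u → (w ⊗ w)) = 1 − 0.78 = 0.22
((w ⊗ t) ↔ u) ↔ ~(u → (w ⊗ w)) = 1 − |0.56 − 0.22| = 1 − 0.34 = 0.66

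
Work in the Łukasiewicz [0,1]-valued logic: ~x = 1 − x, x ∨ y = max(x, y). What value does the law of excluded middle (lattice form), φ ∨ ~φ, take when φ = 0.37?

0.63

~φ = 1 − 0.37 = 0.63
φ ∨ ~φ = max(0.37, 0.63) = 0.63
(The value 0.63 < 1 shows this instance is not satisfied; not a Ł∞-tautology — its value is max(a, 1−a).)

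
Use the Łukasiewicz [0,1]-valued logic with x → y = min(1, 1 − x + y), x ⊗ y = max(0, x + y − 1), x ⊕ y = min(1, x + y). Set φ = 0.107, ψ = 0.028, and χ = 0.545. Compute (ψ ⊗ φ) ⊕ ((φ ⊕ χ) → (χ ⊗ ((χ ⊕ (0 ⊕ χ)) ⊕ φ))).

0.893

ψ ⊗ φ = max(0, 0.028 + 0.107 − 1) = max(0, -0.865) = 0.000
φ ⊕ χ = min(1, 0.107 + 0.545) = min(1, 0.652) = 0.652
0 ⊕ χ = min(1, 0.000 + 0.545) = min(1, 0.545) = 0.545
χ ⊕ (0 ⊕ χ) = min(1, 0.545 + 0.545) = min(1, 1.090) = 1.000
(χ ⊕ (0 ⊕ χ)) ⊕ φ = min(1, 1.000 + 0.107) = min(1, 1.107) = 1.000
χ ⊗ ((χ ⊕ (0 ⊕ χ)) ⊕ φ) = max(0, 0.545 + 1.000 − 1) = max(0, 0.545) = 0.545
(φ ⊕ χ) → (χ ⊗ ((χ ⊕ (0 ⊕ χ)) ⊕ φ)) = min(1, 1 − 0.652 + 0.545) = min(1, 0.893) = 0.893
(ψ ⊗ φ) ⊕ ((φ ⊕ χ) → (χ ⊗ ((χ ⊕ (0 ⊕ χ)) ⊕ φ))) = min(1, 0.000 + 0.893) = min(1, 0.893) = 0.893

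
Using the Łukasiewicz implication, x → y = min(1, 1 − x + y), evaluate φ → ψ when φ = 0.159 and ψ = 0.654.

φ → ψ = min(1, 1 − 0.159 + 0.654) = min(1, 1.495) = 1.000
For comparison, the Gödel implication (1 if x ≤ y else y) would give 1.000.

1.000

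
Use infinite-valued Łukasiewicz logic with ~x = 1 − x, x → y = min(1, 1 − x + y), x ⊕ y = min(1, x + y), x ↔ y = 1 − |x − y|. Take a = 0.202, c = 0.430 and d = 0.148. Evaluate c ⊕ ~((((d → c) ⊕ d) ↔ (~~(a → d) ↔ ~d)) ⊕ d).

d → c = min(1, 1 − 0.148 + 0.430) = min(1, 1.282) = 1.000
(d → c) ⊕ d = min(1, 1.000 + 0.148) = min(1, 1.148) = 1.000
a → d = min(1, 1 − 0.202 + 0.148) = min(1, 0.946) = 0.946
~(a → d) = 1 − 0.946 = 0.054
~~(a → d) = 1 − 0.054 = 0.946
~d = 1 − 0.148 = 0.852
~~(a → d) ↔ ~d = 1 − |0.946 − 0.852| = 1 − 0.094 = 0.906
((d → c) ⊕ d) ↔ (~~(a → d) ↔ ~d) = 1 − |1.000 − 0.906| = 1 − 0.094 = 0.906
(((d → c) ⊕ d) ↔ (~~(a → d) ↔ ~d)) ⊕ d = min(1, 0.906 + 0.148) = min(1, 1.054) = 1.000
~((((d → c) ⊕ d) ↔ (~~(a → d) ↔ ~d)) ⊕ d) = 1 − 1.000 = 0.000
c ⊕ ~((((d → c) ⊕ d) ↔ (~~(a → d) ↔ ~d)) ⊕ d) = min(1, 0.430 + 0.000) = min(1, 0.430) = 0.430

0.430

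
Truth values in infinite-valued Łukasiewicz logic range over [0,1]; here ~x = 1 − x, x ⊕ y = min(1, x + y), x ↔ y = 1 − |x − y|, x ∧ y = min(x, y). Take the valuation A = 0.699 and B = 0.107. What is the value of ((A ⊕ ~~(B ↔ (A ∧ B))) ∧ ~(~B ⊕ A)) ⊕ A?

A ∧ B = min(0.699, 0.107) = 0.107
B ↔ (A ∧ B) = 1 − |0.107 − 0.107| = 1 − 0.000 = 1.000
~(B ↔ (A ∧ B)) = 1 − 1.000 = 0.000
~~(B ↔ (A ∧ B)) = 1 − 0.000 = 1.000
A ⊕ ~~(B ↔ (A ∧ B)) = min(1, 0.699 + 1.000) = min(1, 1.699) = 1.000
~B = 1 − 0.107 = 0.893
~B ⊕ A = min(1, 0.893 + 0.699) = min(1, 1.592) = 1.000
~(~B ⊕ A) = 1 − 1.000 = 0.000
(A ⊕ ~~(B ↔ (A ∧ B))) ∧ ~(~B ⊕ A) = min(1.000, 0.000) = 0.000
((A ⊕ ~~(B ↔ (A ∧ B))) ∧ ~(~B ⊕ A)) ⊕ A = min(1, 0.000 + 0.699) = min(1, 0.699) = 0.699

0.699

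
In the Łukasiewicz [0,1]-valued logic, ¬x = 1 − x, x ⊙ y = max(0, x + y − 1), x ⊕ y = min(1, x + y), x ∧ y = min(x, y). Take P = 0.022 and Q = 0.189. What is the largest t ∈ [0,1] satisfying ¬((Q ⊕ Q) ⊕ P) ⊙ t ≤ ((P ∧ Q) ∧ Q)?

Q ⊕ Q = min(1, 0.189 + 0.189) = min(1, 0.378) = 0.378
(Q ⊕ Q) ⊕ P = min(1, 0.378 + 0.022) = min(1, 0.400) = 0.400
¬((Q ⊕ Q) ⊕ P) = 1 − 0.400 = 0.600
So the left factor is ¬((Q ⊕ Q) ⊕ P) = 0.600.
P ∧ Q = min(0.022, 0.189) = 0.022
(P ∧ Q) ∧ Q = min(0.022, 0.189) = 0.022
So the right-hand bound is (P ∧ Q) ∧ Q = 0.022.
The residuum of the Łukasiewicz t-norm gives the supremum: min(1, 1 − 0.600 + 0.022).
1 − 0.600 + 0.022 = 0.422, so t = min(1, 0.422) = 0.422.
Check: 0.600 ⊙ 0.422 = max(0, 0.022) = 0.022 ≤ 0.022.

0.422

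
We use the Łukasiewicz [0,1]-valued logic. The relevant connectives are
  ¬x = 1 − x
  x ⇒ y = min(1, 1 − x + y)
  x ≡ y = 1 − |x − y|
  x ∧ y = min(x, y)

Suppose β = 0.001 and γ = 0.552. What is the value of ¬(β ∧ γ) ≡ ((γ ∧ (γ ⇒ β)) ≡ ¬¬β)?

0.553

β ∧ γ = min(0.001, 0.552) = 0.001
¬(β ∧ γ) = 1 − 0.001 = 0.999
γ ⇒ β = min(1, 1 − 0.552 + 0.001) = min(1, 0.449) = 0.449
γ ∧ (γ ⇒ β) = min(0.552, 0.449) = 0.449
¬β = 1 − 0.001 = 0.999
¬¬β = 1 − 0.999 = 0.001
(γ ∧ (γ ⇒ β)) ≡ ¬¬β = 1 − |0.449 − 0.001| = 1 − 0.448 = 0.552
¬(β ∧ γ) ≡ ((γ ∧ (γ ⇒ β)) ≡ ¬¬β) = 1 − |0.999 − 0.552| = 1 − 0.447 = 0.553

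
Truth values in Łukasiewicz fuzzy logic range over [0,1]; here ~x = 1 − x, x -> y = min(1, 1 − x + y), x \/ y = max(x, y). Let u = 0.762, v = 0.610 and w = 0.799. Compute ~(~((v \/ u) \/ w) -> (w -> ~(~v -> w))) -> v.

1.000

v \/ u = max(0.610, 0.762) = 0.762
(v \/ u) \/ w = max(0.762, 0.799) = 0.799
~((v \/ u) \/ w) = 1 − 0.799 = 0.201
~v = 1 − 0.610 = 0.390
~v -> w = min(1, 1 − 0.390 + 0.799) = min(1, 1.409) = 1.000
~(~v -> w) = 1 − 1.000 = 0.000
w -> ~(~v -> w) = min(1, 1 − 0.799 + 0.000) = min(1, 0.201) = 0.201
~((v \/ u) \/ w) -> (w -> ~(~v -> w)) = min(1, 1 − 0.201 + 0.201) = min(1, 1.000) = 1.000
~(~((v \/ u) \/ w) -> (w -> ~(~v -> w))) = 1 − 1.000 = 0.000
~(~((v \/ u) \/ w) -> (w -> ~(~v -> w))) -> v = min(1, 1 − 0.000 + 0.610) = min(1, 1.610) = 1.000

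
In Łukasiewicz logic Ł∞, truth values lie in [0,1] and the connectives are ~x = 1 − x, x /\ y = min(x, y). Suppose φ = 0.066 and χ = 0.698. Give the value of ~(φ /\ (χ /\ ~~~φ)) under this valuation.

~φ = 1 − 0.066 = 0.934
~~φ = 1 − 0.934 = 0.066
~~~φ = 1 − 0.066 = 0.934
χ /\ ~~~φ = min(0.698, 0.934) = 0.698
φ /\ (χ /\ ~~~φ) = min(0.066, 0.698) = 0.066
~(φ /\ (χ /\ ~~~φ)) = 1 − 0.066 = 0.934

0.934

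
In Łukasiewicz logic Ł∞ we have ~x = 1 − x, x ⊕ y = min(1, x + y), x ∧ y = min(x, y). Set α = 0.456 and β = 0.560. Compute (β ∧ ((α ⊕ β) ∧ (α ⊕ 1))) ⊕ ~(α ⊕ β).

0.560

α ⊕ β = min(1, 0.456 + 0.560) = min(1, 1.016) = 1.000
α ⊕ 1 = min(1, 0.456 + 1.000) = min(1, 1.456) = 1.000
(α ⊕ β) ∧ (α ⊕ 1) = min(1.000, 1.000) = 1.000
β ∧ ((α ⊕ β) ∧ (α ⊕ 1)) = min(0.560, 1.000) = 0.560
~(α ⊕ β) = 1 − 1.000 = 0.000
(β ∧ ((α ⊕ β) ∧ (α ⊕ 1))) ⊕ ~(α ⊕ β) = min(1, 0.560 + 0.000) = min(1, 0.560) = 0.560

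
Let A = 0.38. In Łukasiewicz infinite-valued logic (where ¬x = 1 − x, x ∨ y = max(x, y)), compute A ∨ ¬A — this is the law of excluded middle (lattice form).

0.62

¬A = 1 − 0.38 = 0.62
A ∨ ¬A = max(0.38, 0.62) = 0.62
(The value 0.62 < 1 shows this instance is not satisfied; not a Ł∞-tautology — its value is max(a, 1−a).)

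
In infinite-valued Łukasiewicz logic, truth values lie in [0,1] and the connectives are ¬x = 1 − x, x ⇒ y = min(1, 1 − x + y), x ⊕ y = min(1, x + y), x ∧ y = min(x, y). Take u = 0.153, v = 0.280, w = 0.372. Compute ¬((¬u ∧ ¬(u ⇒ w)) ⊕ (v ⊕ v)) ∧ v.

¬u = 1 − 0.153 = 0.847
u ⇒ w = min(1, 1 − 0.153 + 0.372) = min(1, 1.219) = 1.000
¬(u ⇒ w) = 1 − 1.000 = 0.000
¬u ∧ ¬(u ⇒ w) = min(0.847, 0.000) = 0.000
v ⊕ v = min(1, 0.280 + 0.280) = min(1, 0.560) = 0.560
(¬u ∧ ¬(u ⇒ w)) ⊕ (v ⊕ v) = min(1, 0.000 + 0.560) = min(1, 0.560) = 0.560
¬((¬u ∧ ¬(u ⇒ w)) ⊕ (v ⊕ v)) = 1 − 0.560 = 0.440
¬((¬u ∧ ¬(u ⇒ w)) ⊕ (v ⊕ v)) ∧ v = min(0.440, 0.280) = 0.280

0.280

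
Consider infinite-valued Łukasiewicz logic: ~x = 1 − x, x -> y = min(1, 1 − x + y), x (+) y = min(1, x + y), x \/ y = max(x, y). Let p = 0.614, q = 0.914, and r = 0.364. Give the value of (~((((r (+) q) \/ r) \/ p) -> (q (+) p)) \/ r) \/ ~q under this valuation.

0.364

r (+) q = min(1, 0.364 + 0.914) = min(1, 1.278) = 1.000
(r (+) q) \/ r = max(1.000, 0.364) = 1.000
((r (+) q) \/ r) \/ p = max(1.000, 0.614) = 1.000
q (+) p = min(1, 0.914 + 0.614) = min(1, 1.528) = 1.000
(((r (+) q) \/ r) \/ p) -> (q (+) p) = min(1, 1 − 1.000 + 1.000) = min(1, 1.000) = 1.000
~((((r (+) q) \/ r) \/ p) -> (q (+) p)) = 1 − 1.000 = 0.000
~((((r (+) q) \/ r) \/ p) -> (q (+) p)) \/ r = max(0.000, 0.364) = 0.364
~q = 1 − 0.914 = 0.086
(~((((r (+) q) \/ r) \/ p) -> (q (+) p)) \/ r) \/ ~q = max(0.364, 0.086) = 0.364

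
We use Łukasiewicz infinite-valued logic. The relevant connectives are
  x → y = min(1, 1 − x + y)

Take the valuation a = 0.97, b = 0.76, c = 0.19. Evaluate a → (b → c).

0.46

b → c = min(1, 1 − 0.76 + 0.19) = min(1, 0.43) = 0.43
a → (b → c) = min(1, 1 − 0.97 + 0.43) = min(1, 0.46) = 0.46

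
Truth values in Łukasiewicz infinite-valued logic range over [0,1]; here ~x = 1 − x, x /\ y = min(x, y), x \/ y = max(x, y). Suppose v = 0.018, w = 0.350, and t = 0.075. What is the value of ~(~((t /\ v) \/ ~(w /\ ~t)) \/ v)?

0.650

t /\ v = min(0.075, 0.018) = 0.018
~t = 1 − 0.075 = 0.925
w /\ ~t = min(0.350, 0.925) = 0.350
~(w /\ ~t) = 1 − 0.350 = 0.650
(t /\ v) \/ ~(w /\ ~t) = max(0.018, 0.650) = 0.650
~((t /\ v) \/ ~(w /\ ~t)) = 1 − 0.650 = 0.350
~((t /\ v) \/ ~(w /\ ~t)) \/ v = max(0.350, 0.018) = 0.350
~(~((t /\ v) \/ ~(w /\ ~t)) \/ v) = 1 − 0.350 = 0.650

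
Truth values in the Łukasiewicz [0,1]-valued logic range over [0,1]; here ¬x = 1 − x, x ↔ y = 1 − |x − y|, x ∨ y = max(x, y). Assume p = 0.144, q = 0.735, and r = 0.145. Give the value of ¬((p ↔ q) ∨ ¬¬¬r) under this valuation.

0.145

p ↔ q = 1 − |0.144 − 0.735| = 1 − 0.591 = 0.409
¬r = 1 − 0.145 = 0.855
¬¬r = 1 − 0.855 = 0.145
¬¬¬r = 1 − 0.145 = 0.855
(p ↔ q) ∨ ¬¬¬r = max(0.409, 0.855) = 0.855
¬((p ↔ q) ∨ ¬¬¬r) = 1 − 0.855 = 0.145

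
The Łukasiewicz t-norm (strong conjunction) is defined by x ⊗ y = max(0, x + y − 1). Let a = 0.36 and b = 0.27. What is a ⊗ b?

0.00

a ⊗ b = max(0, 0.36 + 0.27 − 1) = max(0, -0.37) = 0.00
For comparison, the Gödel (minimum) t-norm min(x, y) would give 0.27.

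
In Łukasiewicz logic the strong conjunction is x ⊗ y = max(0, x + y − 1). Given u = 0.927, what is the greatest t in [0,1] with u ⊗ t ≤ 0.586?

The residuum of the Łukasiewicz t-norm gives the supremum: min(1, 1 − 0.927 + 0.586).
1 − 0.927 + 0.586 = 0.659, so t = min(1, 0.659) = 0.659.
Check: 0.927 ⊗ 0.659 = max(0, 0.586) = 0.586 ≤ 0.586.

0.659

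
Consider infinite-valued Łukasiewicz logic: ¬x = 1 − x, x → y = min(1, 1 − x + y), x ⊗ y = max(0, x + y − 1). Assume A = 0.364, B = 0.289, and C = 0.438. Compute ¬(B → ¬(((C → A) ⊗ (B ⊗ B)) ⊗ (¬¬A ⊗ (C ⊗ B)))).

0.000

C → A = min(1, 1 − 0.438 + 0.364) = min(1, 0.926) = 0.926
B ⊗ B = max(0, 0.289 + 0.289 − 1) = max(0, -0.422) = 0.000
(C → A) ⊗ (B ⊗ B) = max(0, 0.926 + 0.000 − 1) = max(0, -0.074) = 0.000
¬A = 1 − 0.364 = 0.636
¬¬A = 1 − 0.636 = 0.364
C ⊗ B = max(0, 0.438 + 0.289 − 1) = max(0, -0.273) = 0.000
¬¬A ⊗ (C ⊗ B) = max(0, 0.364 + 0.000 − 1) = max(0, -0.636) = 0.000
((C → A) ⊗ (B ⊗ B)) ⊗ (¬¬A ⊗ (C ⊗ B)) = max(0, 0.000 + 0.000 − 1) = max(0, -1.000) = 0.000
¬(((C → A) ⊗ (B ⊗ B)) ⊗ (¬¬A ⊗ (C ⊗ B))) = 1 − 0.000 = 1.000
B → ¬(((C → A) ⊗ (B ⊗ B)) ⊗ (¬¬A ⊗ (C ⊗ B))) = min(1, 1 − 0.289 + 1.000) = min(1, 1.711) = 1.000
¬(B → ¬(((C → A) ⊗ (B ⊗ B)) ⊗ (¬¬A ⊗ (C ⊗ B)))) = 1 − 1.000 = 0.000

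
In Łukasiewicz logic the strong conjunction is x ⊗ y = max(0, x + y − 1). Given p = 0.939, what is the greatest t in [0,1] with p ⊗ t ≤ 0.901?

The residuum of the Łukasiewicz t-norm gives the supremum: min(1, 1 − 0.939 + 0.901).
1 − 0.939 + 0.901 = 0.962, so t = min(1, 0.962) = 0.962.
Check: 0.939 ⊗ 0.962 = max(0, 0.901) = 0.901 ≤ 0.901.

0.962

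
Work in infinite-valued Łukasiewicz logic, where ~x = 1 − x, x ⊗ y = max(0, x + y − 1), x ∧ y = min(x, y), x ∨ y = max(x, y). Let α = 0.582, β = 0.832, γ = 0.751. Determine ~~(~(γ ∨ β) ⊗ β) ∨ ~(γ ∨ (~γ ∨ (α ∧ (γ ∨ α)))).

0.249

γ ∨ β = max(0.751, 0.832) = 0.832
~(γ ∨ β) = 1 − 0.832 = 0.168
~(γ ∨ β) ⊗ β = max(0, 0.168 + 0.832 − 1) = max(0, 0.000) = 0.000
~(~(γ ∨ β) ⊗ β) = 1 − 0.000 = 1.000
~~(~(γ ∨ β) ⊗ β) = 1 − 1.000 = 0.000
~γ = 1 − 0.751 = 0.249
γ ∨ α = max(0.751, 0.582) = 0.751
α ∧ (γ ∨ α) = min(0.582, 0.751) = 0.582
~γ ∨ (α ∧ (γ ∨ α)) = max(0.249, 0.582) = 0.582
γ ∨ (~γ ∨ (α ∧ (γ ∨ α))) = max(0.751, 0.582) = 0.751
~(γ ∨ (~γ ∨ (α ∧ (γ ∨ α)))) = 1 − 0.751 = 0.249
~~(~(γ ∨ β) ⊗ β) ∨ ~(γ ∨ (~γ ∨ (α ∧ (γ ∨ α)))) = max(0.000, 0.249) = 0.249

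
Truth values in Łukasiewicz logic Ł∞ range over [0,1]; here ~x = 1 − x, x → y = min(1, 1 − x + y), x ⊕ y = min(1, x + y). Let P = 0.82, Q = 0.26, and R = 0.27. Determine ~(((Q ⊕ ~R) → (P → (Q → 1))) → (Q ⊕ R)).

~R = 1 − 0.27 = 0.73
Q ⊕ ~R = min(1, 0.26 + 0.73) = min(1, 0.99) = 0.99
Q → 1 = min(1, 1 − 0.26 + 1.00) = min(1, 1.74) = 1.00
P → (Q → 1) = min(1, 1 − 0.82 + 1.00) = min(1, 1.18) = 1.00
(Q ⊕ ~R) → (P → (Q → 1)) = min(1, 1 − 0.99 + 1.00) = min(1, 1.01) = 1.00
Q ⊕ R = min(1, 0.26 + 0.27) = min(1, 0.53) = 0.53
((Q ⊕ ~R) → (P → (Q → 1))) → (Q ⊕ R) = min(1, 1 − 1.00 + 0.53) = min(1, 0.53) = 0.53
~(((Q ⊕ ~R) → (P → (Q → 1))) → (Q ⊕ R)) = 1 − 0.53 = 0.47

0.47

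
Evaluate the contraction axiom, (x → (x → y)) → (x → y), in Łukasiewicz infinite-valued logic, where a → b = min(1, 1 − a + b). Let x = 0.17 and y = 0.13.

x → y = min(1, 1 − 0.17 + 0.13) = min(1, 0.96) = 0.96
x → (x → y) = min(1, 1 − 0.17 + 0.96) = min(1, 1.79) = 1.00
(x → (x → y)) → (x → y) = min(1, 1 − 1.00 + 0.96) = min(1, 0.96) = 0.96
(The value 0.96 < 1 shows this instance is not satisfied; fails in Ł∞ (the t-norm is not idempotent).)

0.96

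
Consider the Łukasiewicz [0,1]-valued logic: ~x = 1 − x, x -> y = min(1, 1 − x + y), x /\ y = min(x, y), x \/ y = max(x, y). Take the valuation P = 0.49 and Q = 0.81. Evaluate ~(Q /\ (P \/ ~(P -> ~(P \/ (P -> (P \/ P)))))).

0.51

P \/ P = max(0.49, 0.49) = 0.49
P -> (P \/ P) = min(1, 1 − 0.49 + 0.49) = min(1, 1.00) = 1.00
P \/ (P -> (P \/ P)) = max(0.49, 1.00) = 1.00
~(P \/ (P -> (P \/ P))) = 1 − 1.00 = 0.00
P -> ~(P \/ (P -> (P \/ P))) = min(1, 1 − 0.49 + 0.00) = min(1, 0.51) = 0.51
~(P -> ~(P \/ (P -> (P \/ P)))) = 1 − 0.51 = 0.49
P \/ ~(P -> ~(P \/ (P -> (P \/ P)))) = max(0.49, 0.49) = 0.49
Q /\ (P \/ ~(P -> ~(P \/ (P -> (P \/ P))))) = min(0.81, 0.49) = 0.49
~(Q /\ (P \/ ~(P -> ~(P \/ (P -> (P \/ P)))))) = 1 − 0.49 = 0.51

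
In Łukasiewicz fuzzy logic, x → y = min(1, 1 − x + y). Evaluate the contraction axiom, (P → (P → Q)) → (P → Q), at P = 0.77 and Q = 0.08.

0.77

P → Q = min(1, 1 − 0.77 + 0.08) = min(1, 0.31) = 0.31
P → (P → Q) = min(1, 1 − 0.77 + 0.31) = min(1, 0.54) = 0.54
(P → (P → Q)) → (P → Q) = min(1, 1 − 0.54 + 0.31) = min(1, 0.77) = 0.77
(The value 0.77 < 1 shows this instance is not satisfied; fails in Ł∞ (the t-norm is not idempotent).)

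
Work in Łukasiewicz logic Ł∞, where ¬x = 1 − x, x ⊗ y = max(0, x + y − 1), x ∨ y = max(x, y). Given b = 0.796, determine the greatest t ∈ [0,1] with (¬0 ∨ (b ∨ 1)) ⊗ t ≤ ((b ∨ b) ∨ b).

0.796

¬0 = 1 − 0.000 = 1.000
b ∨ 1 = max(0.796, 1.000) = 1.000
¬0 ∨ (b ∨ 1) = max(1.000, 1.000) = 1.000
So the left factor is ¬0 ∨ (b ∨ 1) = 1.000.
b ∨ b = max(0.796, 0.796) = 0.796
(b ∨ b) ∨ b = max(0.796, 0.796) = 0.796
So the right-hand bound is (b ∨ b) ∨ b = 0.796.
The residuum of the Łukasiewicz t-norm gives the supremum: min(1, 1 − 1.000 + 0.796).
1 − 1.000 + 0.796 = 0.796, so t = min(1, 0.796) = 0.796.
Check: 1.000 ⊗ 0.796 = max(0, 0.796) = 0.796 ≤ 0.796.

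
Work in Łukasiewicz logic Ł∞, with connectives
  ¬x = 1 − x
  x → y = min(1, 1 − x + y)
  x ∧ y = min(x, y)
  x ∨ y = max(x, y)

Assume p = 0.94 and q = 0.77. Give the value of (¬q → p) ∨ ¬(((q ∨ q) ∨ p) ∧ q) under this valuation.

1.00

¬q = 1 − 0.77 = 0.23
¬q → p = min(1, 1 − 0.23 + 0.94) = min(1, 1.71) = 1.00
q ∨ q = max(0.77, 0.77) = 0.77
(q ∨ q) ∨ p = max(0.77, 0.94) = 0.94
((q ∨ q) ∨ p) ∧ q = min(0.94, 0.77) = 0.77
¬(((q ∨ q) ∨ p) ∧ q) = 1 − 0.77 = 0.23
(¬q → p) ∨ ¬(((q ∨ q) ∨ p) ∧ q) = max(1.00, 0.23) = 1.00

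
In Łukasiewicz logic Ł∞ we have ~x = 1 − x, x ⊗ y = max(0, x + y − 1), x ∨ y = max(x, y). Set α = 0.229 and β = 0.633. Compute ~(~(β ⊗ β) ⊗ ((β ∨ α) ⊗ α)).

β ⊗ β = max(0, 0.633 + 0.633 − 1) = max(0, 0.266) = 0.266
~(β ⊗ β) = 1 − 0.266 = 0.734
β ∨ α = max(0.633, 0.229) = 0.633
(β ∨ α) ⊗ α = max(0, 0.633 + 0.229 − 1) = max(0, -0.138) = 0.000
~(β ⊗ β) ⊗ ((β ∨ α) ⊗ α) = max(0, 0.734 + 0.000 − 1) = max(0, -0.266) = 0.000
~(~(β ⊗ β) ⊗ ((β ∨ α) ⊗ α)) = 1 − 0.000 = 1.000

1.000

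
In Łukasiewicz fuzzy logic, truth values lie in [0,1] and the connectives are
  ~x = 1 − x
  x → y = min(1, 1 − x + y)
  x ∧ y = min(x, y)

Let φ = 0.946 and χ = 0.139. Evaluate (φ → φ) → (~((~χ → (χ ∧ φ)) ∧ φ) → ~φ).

0.332

φ → φ = min(1, 1 − 0.946 + 0.946) = min(1, 1.000) = 1.000
~χ = 1 − 0.139 = 0.861
χ ∧ φ = min(0.139, 0.946) = 0.139
~χ → (χ ∧ φ) = min(1, 1 − 0.861 + 0.139) = min(1, 0.278) = 0.278
(~χ → (χ ∧ φ)) ∧ φ = min(0.278, 0.946) = 0.278
~((~χ → (χ ∧ φ)) ∧ φ) = 1 − 0.278 = 0.722
~φ = 1 − 0.946 = 0.054
~((~χ → (χ ∧ φ)) ∧ φ) → ~φ = min(1, 1 − 0.722 + 0.054) = min(1, 0.332) = 0.332
(φ → φ) → (~((~χ → (χ ∧ φ)) ∧ φ) → ~φ) = min(1, 1 − 1.000 + 0.332) = min(1, 0.332) = 0.332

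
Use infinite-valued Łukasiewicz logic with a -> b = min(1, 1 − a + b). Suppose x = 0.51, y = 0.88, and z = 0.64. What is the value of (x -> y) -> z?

x -> y = min(1, 1 − 0.51 + 0.88) = min(1, 1.37) = 1.00
(x -> y) -> z = min(1, 1 − 1.00 + 0.64) = min(1, 0.64) = 0.64

0.64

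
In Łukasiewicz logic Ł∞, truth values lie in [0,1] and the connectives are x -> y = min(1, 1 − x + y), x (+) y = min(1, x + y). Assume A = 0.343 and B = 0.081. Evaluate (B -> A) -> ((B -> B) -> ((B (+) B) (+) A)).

B -> A = min(1, 1 − 0.081 + 0.343) = min(1, 1.262) = 1.000
B -> B = min(1, 1 − 0.081 + 0.081) = min(1, 1.000) = 1.000
B (+) B = min(1, 0.081 + 0.081) = min(1, 0.162) = 0.162
(B (+) B) (+) A = min(1, 0.162 + 0.343) = min(1, 0.505) = 0.505
(B -> B) -> ((B (+) B) (+) A) = min(1, 1 − 1.000 + 0.505) = min(1, 0.505) = 0.505
(B -> A) -> ((B -> B) -> ((B (+) B) (+) A)) = min(1, 1 − 1.000 + 0.505) = min(1, 0.505) = 0.505

0.505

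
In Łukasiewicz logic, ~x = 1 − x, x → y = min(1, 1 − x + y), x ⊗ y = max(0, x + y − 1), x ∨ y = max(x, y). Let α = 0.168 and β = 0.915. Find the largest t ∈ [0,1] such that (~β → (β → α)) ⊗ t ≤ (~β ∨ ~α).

~β = 1 − 0.915 = 0.085
β → α = min(1, 1 − 0.915 + 0.168) = min(1, 0.253) = 0.253
~β → (β → α) = min(1, 1 − 0.085 + 0.253) = min(1, 1.168) = 1.000
So the left factor is ~β → (β → α) = 1.000.
~α = 1 − 0.168 = 0.832
~β ∨ ~α = max(0.085, 0.832) = 0.832
So the right-hand bound is ~β ∨ ~α = 0.832.
The residuum of the Łukasiewicz t-norm gives the supremum: min(1, 1 − 1.000 + 0.832).
1 − 1.000 + 0.832 = 0.832, so t = min(1, 0.832) = 0.832.
Check: 1.000 ⊗ 0.832 = max(0, 0.832) = 0.832 ≤ 0.832.

0.832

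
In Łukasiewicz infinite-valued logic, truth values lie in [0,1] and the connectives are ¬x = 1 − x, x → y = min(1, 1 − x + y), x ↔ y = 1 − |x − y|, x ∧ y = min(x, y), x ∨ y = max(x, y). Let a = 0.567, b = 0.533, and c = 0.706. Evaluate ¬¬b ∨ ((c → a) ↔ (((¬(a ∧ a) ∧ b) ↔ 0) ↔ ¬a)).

0.995

¬b = 1 − 0.533 = 0.467
¬¬b = 1 − 0.467 = 0.533
c → a = min(1, 1 − 0.706 + 0.567) = min(1, 0.861) = 0.861
a ∧ a = min(0.567, 0.567) = 0.567
¬(a ∧ a) = 1 − 0.567 = 0.433
¬(a ∧ a) ∧ b = min(0.433, 0.533) = 0.433
(¬(a ∧ a) ∧ b) ↔ 0 = 1 − |0.433 − 0.000| = 1 − 0.433 = 0.567
¬a = 1 − 0.567 = 0.433
((¬(a ∧ a) ∧ b) ↔ 0) ↔ ¬a = 1 − |0.567 − 0.433| = 1 − 0.134 = 0.866
(c → a) ↔ (((¬(a ∧ a) ∧ b) ↔ 0) ↔ ¬a) = 1 − |0.861 − 0.866| = 1 − 0.005 = 0.995
¬¬b ∨ ((c → a) ↔ (((¬(a ∧ a) ∧ b) ↔ 0) ↔ ¬a)) = max(0.533, 0.995) = 0.995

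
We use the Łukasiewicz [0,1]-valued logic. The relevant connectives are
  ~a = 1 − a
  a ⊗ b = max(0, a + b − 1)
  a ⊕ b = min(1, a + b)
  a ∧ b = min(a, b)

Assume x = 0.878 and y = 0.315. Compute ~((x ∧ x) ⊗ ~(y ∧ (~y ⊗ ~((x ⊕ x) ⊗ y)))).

0.437

x ∧ x = min(0.878, 0.878) = 0.878
~y = 1 − 0.315 = 0.685
x ⊕ x = min(1, 0.878 + 0.878) = min(1, 1.756) = 1.000
(x ⊕ x) ⊗ y = max(0, 1.000 + 0.315 − 1) = max(0, 0.315) = 0.315
~((x ⊕ x) ⊗ y) = 1 − 0.315 = 0.685
~y ⊗ ~((x ⊕ x) ⊗ y) = max(0, 0.685 + 0.685 − 1) = max(0, 0.370) = 0.370
y ∧ (~y ⊗ ~((x ⊕ x) ⊗ y)) = min(0.315, 0.370) = 0.315
~(y ∧ (~y ⊗ ~((x ⊕ x) ⊗ y))) = 1 − 0.315 = 0.685
(x ∧ x) ⊗ ~(y ∧ (~y ⊗ ~((x ⊕ x) ⊗ y))) = max(0, 0.878 + 0.685 − 1) = max(0, 0.563) = 0.563
~((x ∧ x) ⊗ ~(y ∧ (~y ⊗ ~((x ⊕ x) ⊗ y)))) = 1 − 0.563 = 0.437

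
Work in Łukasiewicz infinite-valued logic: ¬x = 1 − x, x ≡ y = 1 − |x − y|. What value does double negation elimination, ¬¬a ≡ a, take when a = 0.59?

¬a = 1 − 0.59 = 0.41
¬¬a = 1 − 0.41 = 0.59
¬¬a ≡ a = 1 − |0.59 − 0.59| = 1 − 0.00 = 1.00
(As expected: always 1 in Ł∞ since negation is involutive.)

1.00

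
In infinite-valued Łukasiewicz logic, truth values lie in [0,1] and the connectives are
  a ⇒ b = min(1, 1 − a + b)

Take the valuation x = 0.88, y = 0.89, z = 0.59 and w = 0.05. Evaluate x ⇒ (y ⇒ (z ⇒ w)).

z ⇒ w = min(1, 1 − 0.59 + 0.05) = min(1, 0.46) = 0.46
y ⇒ (z ⇒ w) = min(1, 1 − 0.89 + 0.46) = min(1, 0.57) = 0.57
x ⇒ (y ⇒ (z ⇒ w)) = min(1, 1 − 0.88 + 0.57) = min(1, 0.69) = 0.69

0.69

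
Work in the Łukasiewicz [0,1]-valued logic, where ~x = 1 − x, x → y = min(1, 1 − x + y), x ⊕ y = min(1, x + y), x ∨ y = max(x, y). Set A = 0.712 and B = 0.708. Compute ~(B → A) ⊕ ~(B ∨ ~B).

B → A = min(1, 1 − 0.708 + 0.712) = min(1, 1.004) = 1.000
~(B → A) = 1 − 1.000 = 0.000
~B = 1 − 0.708 = 0.292
B ∨ ~B = max(0.708, 0.292) = 0.708
~(B ∨ ~B) = 1 − 0.708 = 0.292
~(B → A) ⊕ ~(B ∨ ~B) = min(1, 0.000 + 0.292) = min(1, 0.292) = 0.292

0.292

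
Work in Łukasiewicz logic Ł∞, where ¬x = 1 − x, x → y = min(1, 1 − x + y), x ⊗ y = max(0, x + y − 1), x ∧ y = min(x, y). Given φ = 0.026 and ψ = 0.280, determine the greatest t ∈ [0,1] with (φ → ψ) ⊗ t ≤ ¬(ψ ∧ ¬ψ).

0.720

φ → ψ = min(1, 1 − 0.026 + 0.280) = min(1, 1.254) = 1.000
So the left factor is φ → ψ = 1.000.
¬ψ = 1 − 0.280 = 0.720
ψ ∧ ¬ψ = min(0.280, 0.720) = 0.280
¬(ψ ∧ ¬ψ) = 1 − 0.280 = 0.720
So the right-hand bound is ¬(ψ ∧ ¬ψ) = 0.720.
The residuum of the Łukasiewicz t-norm gives the supremum: min(1, 1 − 1.000 + 0.720).
1 − 1.000 + 0.720 = 0.720, so t = min(1, 0.720) = 0.720.
Check: 1.000 ⊗ 0.720 = max(0, 0.720) = 0.720 ≤ 0.720.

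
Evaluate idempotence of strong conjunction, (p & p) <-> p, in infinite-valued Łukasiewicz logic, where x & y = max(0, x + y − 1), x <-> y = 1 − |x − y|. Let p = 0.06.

0.94

p & p = max(0, 0.06 + 0.06 − 1) = max(0, -0.88) = 0.00
(p & p) <-> p = 1 − |0.00 − 0.06| = 1 − 0.06 = 0.94
(The value 0.94 < 1 shows this instance is not satisfied; fails in Ł∞ since a ⊗ a = max(0, 2a−1) ≠ a in general.)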